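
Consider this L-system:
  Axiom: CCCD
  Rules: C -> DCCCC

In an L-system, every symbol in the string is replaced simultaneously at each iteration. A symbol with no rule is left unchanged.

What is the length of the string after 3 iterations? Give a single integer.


Answer: 256

Derivation:
Step 0: length = 4
Step 1: length = 16
Step 2: length = 64
Step 3: length = 256


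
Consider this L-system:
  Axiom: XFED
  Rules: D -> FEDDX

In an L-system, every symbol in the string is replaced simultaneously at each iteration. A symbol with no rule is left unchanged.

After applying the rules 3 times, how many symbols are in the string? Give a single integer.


Answer: 32

Derivation:
Step 0: length = 4
Step 1: length = 8
Step 2: length = 16
Step 3: length = 32


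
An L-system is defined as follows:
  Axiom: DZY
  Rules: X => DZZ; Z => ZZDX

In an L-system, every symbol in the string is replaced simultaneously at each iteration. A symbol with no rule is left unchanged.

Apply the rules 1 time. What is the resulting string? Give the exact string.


Answer: DZZDXY

Derivation:
Step 0: DZY
Step 1: DZZDXY


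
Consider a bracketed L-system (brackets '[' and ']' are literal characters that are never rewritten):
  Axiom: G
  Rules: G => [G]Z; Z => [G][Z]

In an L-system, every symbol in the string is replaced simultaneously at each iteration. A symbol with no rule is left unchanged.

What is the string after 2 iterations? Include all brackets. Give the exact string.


Step 0: G
Step 1: [G]Z
Step 2: [[G]Z][G][Z]

Answer: [[G]Z][G][Z]


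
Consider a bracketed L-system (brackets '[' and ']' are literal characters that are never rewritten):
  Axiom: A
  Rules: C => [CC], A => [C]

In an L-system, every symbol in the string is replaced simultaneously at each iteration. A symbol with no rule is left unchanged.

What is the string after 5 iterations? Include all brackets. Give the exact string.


Step 0: A
Step 1: [C]
Step 2: [[CC]]
Step 3: [[[CC][CC]]]
Step 4: [[[[CC][CC]][[CC][CC]]]]
Step 5: [[[[[CC][CC]][[CC][CC]]][[[CC][CC]][[CC][CC]]]]]

Answer: [[[[[CC][CC]][[CC][CC]]][[[CC][CC]][[CC][CC]]]]]


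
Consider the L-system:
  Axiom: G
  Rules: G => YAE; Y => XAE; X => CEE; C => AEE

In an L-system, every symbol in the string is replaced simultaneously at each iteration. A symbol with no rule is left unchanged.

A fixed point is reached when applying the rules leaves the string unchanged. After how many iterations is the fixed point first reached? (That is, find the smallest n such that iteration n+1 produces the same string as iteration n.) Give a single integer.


Step 0: G
Step 1: YAE
Step 2: XAEAE
Step 3: CEEAEAE
Step 4: AEEEEAEAE
Step 5: AEEEEAEAE  (unchanged — fixed point at step 4)

Answer: 4


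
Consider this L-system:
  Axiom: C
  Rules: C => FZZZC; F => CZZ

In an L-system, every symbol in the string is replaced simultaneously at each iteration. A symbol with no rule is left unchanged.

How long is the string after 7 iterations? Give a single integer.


Step 0: length = 1
Step 1: length = 5
Step 2: length = 11
Step 3: length = 21
Step 4: length = 37
Step 5: length = 63
Step 6: length = 105
Step 7: length = 173

Answer: 173


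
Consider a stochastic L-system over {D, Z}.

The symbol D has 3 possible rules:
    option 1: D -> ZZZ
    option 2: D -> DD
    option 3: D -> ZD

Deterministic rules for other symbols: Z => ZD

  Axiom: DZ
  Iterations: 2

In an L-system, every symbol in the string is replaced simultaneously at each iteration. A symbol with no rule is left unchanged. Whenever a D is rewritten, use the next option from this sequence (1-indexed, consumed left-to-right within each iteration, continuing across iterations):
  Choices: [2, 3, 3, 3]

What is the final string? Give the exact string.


Step 0: DZ
Step 1: DDZD  (used choices [2])
Step 2: ZDZDZDZD  (used choices [3, 3, 3])

Answer: ZDZDZDZD


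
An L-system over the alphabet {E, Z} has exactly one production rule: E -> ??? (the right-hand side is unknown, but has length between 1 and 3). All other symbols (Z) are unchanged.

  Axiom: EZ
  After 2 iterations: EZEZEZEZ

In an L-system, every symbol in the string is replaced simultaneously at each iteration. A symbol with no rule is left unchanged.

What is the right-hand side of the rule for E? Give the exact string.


Answer: EZE

Derivation:
Trying E -> EZE:
  Step 0: EZ
  Step 1: EZEZ
  Step 2: EZEZEZEZ
Matches the given result.


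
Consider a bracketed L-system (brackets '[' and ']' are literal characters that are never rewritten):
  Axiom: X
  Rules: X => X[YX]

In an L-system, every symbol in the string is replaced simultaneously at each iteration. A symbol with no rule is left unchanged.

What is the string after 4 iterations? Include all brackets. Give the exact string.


Answer: X[YX][YX[YX]][YX[YX][YX[YX]]][YX[YX][YX[YX]][YX[YX][YX[YX]]]]

Derivation:
Step 0: X
Step 1: X[YX]
Step 2: X[YX][YX[YX]]
Step 3: X[YX][YX[YX]][YX[YX][YX[YX]]]
Step 4: X[YX][YX[YX]][YX[YX][YX[YX]]][YX[YX][YX[YX]][YX[YX][YX[YX]]]]


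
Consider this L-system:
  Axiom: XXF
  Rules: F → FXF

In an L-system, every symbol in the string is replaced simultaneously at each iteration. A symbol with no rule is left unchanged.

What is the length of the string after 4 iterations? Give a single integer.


Answer: 33

Derivation:
Step 0: length = 3
Step 1: length = 5
Step 2: length = 9
Step 3: length = 17
Step 4: length = 33


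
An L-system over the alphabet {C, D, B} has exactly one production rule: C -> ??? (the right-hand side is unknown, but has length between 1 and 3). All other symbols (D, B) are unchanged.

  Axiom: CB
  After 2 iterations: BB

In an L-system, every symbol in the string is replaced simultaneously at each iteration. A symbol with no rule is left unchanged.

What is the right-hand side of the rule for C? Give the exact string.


Answer: B

Derivation:
Trying C -> B:
  Step 0: CB
  Step 1: BB
  Step 2: BB
Matches the given result.


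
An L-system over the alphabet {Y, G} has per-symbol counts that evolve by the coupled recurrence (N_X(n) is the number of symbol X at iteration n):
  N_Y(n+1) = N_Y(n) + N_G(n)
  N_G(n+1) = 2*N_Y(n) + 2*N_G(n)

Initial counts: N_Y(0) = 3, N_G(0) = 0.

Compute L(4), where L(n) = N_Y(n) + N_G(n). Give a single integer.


Step 0: N_Y=3, N_G=0, L=3
Step 1: N_Y=3, N_G=6, L=9
Step 2: N_Y=9, N_G=18, L=27
Step 3: N_Y=27, N_G=54, L=81
Step 4: N_Y=81, N_G=162, L=243

Answer: 243


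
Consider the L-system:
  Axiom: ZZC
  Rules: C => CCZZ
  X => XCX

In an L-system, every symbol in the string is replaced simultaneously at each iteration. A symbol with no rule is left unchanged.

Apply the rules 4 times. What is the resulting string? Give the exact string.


Answer: ZZCCZZCCZZZZCCZZCCZZZZZZCCZZCCZZZZCCZZCCZZZZZZZZ

Derivation:
Step 0: ZZC
Step 1: ZZCCZZ
Step 2: ZZCCZZCCZZZZ
Step 3: ZZCCZZCCZZZZCCZZCCZZZZZZ
Step 4: ZZCCZZCCZZZZCCZZCCZZZZZZCCZZCCZZZZCCZZCCZZZZZZZZ


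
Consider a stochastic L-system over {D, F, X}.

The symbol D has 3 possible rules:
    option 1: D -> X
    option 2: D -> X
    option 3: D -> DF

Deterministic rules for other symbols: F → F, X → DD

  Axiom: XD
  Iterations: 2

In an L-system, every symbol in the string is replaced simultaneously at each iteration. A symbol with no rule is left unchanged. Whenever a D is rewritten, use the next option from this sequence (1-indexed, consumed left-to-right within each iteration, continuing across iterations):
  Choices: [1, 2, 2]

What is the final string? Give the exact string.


Step 0: XD
Step 1: DDX  (used choices [1])
Step 2: XXDD  (used choices [2, 2])

Answer: XXDD


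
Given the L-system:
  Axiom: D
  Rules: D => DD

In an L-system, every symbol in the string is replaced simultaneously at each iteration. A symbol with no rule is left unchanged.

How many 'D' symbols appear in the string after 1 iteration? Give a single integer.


Step 0: D  (1 'D')
Step 1: DD  (2 'D')

Answer: 2


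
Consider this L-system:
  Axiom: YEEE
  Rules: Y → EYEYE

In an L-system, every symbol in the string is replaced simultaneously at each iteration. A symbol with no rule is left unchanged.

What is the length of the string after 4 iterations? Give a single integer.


Answer: 64

Derivation:
Step 0: length = 4
Step 1: length = 8
Step 2: length = 16
Step 3: length = 32
Step 4: length = 64


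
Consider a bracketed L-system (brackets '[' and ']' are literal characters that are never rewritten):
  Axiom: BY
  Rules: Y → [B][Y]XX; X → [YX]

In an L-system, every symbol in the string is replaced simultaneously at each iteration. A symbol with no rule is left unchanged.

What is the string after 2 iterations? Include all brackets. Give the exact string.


Step 0: BY
Step 1: B[B][Y]XX
Step 2: B[B][[B][Y]XX][YX][YX]

Answer: B[B][[B][Y]XX][YX][YX]


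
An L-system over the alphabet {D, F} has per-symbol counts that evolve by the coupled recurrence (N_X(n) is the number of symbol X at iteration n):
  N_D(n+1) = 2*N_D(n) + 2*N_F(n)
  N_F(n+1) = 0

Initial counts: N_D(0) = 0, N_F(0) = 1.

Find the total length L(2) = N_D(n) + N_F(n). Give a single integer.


Answer: 4

Derivation:
Step 0: N_D=0, N_F=1, L=1
Step 1: N_D=2, N_F=0, L=2
Step 2: N_D=4, N_F=0, L=4


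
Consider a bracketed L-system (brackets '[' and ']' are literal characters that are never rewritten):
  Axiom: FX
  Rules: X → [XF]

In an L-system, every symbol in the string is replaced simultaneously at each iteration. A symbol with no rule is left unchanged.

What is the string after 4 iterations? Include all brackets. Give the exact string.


Step 0: FX
Step 1: F[XF]
Step 2: F[[XF]F]
Step 3: F[[[XF]F]F]
Step 4: F[[[[XF]F]F]F]

Answer: F[[[[XF]F]F]F]


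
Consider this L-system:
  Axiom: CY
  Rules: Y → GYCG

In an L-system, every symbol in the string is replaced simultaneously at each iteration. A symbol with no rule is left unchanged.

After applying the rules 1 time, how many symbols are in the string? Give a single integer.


Answer: 5

Derivation:
Step 0: length = 2
Step 1: length = 5


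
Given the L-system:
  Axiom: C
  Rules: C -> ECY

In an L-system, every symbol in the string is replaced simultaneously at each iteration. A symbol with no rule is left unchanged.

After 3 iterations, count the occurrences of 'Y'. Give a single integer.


Step 0: C  (0 'Y')
Step 1: ECY  (1 'Y')
Step 2: EECYY  (2 'Y')
Step 3: EEECYYY  (3 'Y')

Answer: 3


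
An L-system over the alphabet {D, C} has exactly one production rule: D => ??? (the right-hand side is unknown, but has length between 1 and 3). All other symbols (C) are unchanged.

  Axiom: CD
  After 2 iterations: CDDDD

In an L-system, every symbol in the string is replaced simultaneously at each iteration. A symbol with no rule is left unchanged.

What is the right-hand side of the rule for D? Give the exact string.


Trying D => DD:
  Step 0: CD
  Step 1: CDD
  Step 2: CDDDD
Matches the given result.

Answer: DD


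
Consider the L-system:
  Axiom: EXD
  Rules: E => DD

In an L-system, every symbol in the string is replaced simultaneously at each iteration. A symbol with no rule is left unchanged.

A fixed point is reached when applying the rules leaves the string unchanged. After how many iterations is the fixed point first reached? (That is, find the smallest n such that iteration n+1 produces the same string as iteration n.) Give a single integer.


Answer: 1

Derivation:
Step 0: EXD
Step 1: DDXD
Step 2: DDXD  (unchanged — fixed point at step 1)


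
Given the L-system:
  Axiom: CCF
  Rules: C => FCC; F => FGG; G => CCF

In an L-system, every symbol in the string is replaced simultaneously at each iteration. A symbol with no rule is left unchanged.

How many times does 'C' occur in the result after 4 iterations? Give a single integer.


Answer: 108

Derivation:
Step 0: CCF  (2 'C')
Step 1: FCCFCCFGG  (4 'C')
Step 2: FGGFCCFCCFGGFCCFCCFGGCCFCCF  (12 'C')
Step 3: FGGCCFCCFFGGFCCFCCFGGFCCFCCFGGCCFCCFFGGFCCFCCFGGFCCFCCFGGCCFCCFFCCFCCFGGFCCFCCFGG  (36 'C')
Step 4: FGGCCFCCFFCCFCCFGGFCCFCCFGGFGGCCFCCFFGGFCCFCCFGGFCCFCCFGGCCFCCFFGGFCCFCCFGGFCCFCCFGGCCFCCFFCCFCCFGGFCCFCCFGGFGGCCFCCFFGGFCCFCCFGGFCCFCCFGGCCFCCFFGGFCCFCCFGGFCCFCCFGGCCFCCFFCCFCCFGGFCCFCCFGGFGGFCCFCCFGGFCCFCCFGGCCFCCFFGGFCCFCCFGGFCCFCCFGGCCFCCF  (108 'C')


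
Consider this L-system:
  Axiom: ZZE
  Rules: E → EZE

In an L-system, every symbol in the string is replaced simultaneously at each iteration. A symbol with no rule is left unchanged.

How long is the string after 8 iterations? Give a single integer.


Answer: 513

Derivation:
Step 0: length = 3
Step 1: length = 5
Step 2: length = 9
Step 3: length = 17
Step 4: length = 33
Step 5: length = 65
Step 6: length = 129
Step 7: length = 257
Step 8: length = 513


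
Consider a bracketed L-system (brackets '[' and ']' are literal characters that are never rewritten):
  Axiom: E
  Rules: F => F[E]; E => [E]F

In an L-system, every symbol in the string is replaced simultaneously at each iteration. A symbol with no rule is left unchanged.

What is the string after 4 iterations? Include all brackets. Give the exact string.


Answer: [[[[E]F]F[E]]F[E][[E]F]]F[E][[E]F][[[E]F]F[E]]

Derivation:
Step 0: E
Step 1: [E]F
Step 2: [[E]F]F[E]
Step 3: [[[E]F]F[E]]F[E][[E]F]
Step 4: [[[[E]F]F[E]]F[E][[E]F]]F[E][[E]F][[[E]F]F[E]]


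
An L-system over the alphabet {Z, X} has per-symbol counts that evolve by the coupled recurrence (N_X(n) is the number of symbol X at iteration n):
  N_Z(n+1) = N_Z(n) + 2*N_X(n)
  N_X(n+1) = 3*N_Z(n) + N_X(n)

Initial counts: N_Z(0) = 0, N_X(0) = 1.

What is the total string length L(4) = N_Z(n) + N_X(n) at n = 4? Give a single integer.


Answer: 129

Derivation:
Step 0: N_Z=0, N_X=1, L=1
Step 1: N_Z=2, N_X=1, L=3
Step 2: N_Z=4, N_X=7, L=11
Step 3: N_Z=18, N_X=19, L=37
Step 4: N_Z=56, N_X=73, L=129


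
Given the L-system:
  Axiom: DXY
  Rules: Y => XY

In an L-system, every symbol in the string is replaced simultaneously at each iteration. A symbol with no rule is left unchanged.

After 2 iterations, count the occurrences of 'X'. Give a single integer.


Answer: 3

Derivation:
Step 0: DXY  (1 'X')
Step 1: DXXY  (2 'X')
Step 2: DXXXY  (3 'X')


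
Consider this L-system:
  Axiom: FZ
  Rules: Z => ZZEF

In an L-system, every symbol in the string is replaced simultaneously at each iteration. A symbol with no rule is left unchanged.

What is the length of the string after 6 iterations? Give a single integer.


Answer: 191

Derivation:
Step 0: length = 2
Step 1: length = 5
Step 2: length = 11
Step 3: length = 23
Step 4: length = 47
Step 5: length = 95
Step 6: length = 191


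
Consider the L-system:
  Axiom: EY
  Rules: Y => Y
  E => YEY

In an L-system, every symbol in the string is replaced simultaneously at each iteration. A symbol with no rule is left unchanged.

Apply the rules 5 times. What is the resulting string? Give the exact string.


Answer: YYYYYEYYYYYY

Derivation:
Step 0: EY
Step 1: YEYY
Step 2: YYEYYY
Step 3: YYYEYYYY
Step 4: YYYYEYYYYY
Step 5: YYYYYEYYYYYY


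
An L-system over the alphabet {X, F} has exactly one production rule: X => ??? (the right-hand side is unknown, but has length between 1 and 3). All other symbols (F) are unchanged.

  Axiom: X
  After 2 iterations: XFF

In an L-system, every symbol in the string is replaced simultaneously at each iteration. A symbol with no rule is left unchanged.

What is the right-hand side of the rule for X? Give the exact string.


Trying X => XF:
  Step 0: X
  Step 1: XF
  Step 2: XFF
Matches the given result.

Answer: XF


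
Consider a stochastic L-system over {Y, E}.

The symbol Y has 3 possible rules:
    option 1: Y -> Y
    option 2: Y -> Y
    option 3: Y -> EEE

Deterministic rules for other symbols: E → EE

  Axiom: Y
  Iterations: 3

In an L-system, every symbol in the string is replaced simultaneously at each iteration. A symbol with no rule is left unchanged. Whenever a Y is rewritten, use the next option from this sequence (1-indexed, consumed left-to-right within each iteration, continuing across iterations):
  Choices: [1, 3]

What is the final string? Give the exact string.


Step 0: Y
Step 1: Y  (used choices [1])
Step 2: EEE  (used choices [3])
Step 3: EEEEEE  (used choices [])

Answer: EEEEEE


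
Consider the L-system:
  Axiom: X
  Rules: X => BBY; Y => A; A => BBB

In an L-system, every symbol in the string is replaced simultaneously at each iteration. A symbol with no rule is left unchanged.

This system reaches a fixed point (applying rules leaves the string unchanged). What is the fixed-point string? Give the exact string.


Step 0: X
Step 1: BBY
Step 2: BBA
Step 3: BBBBB
Step 4: BBBBB  (unchanged — fixed point at step 3)

Answer: BBBBB


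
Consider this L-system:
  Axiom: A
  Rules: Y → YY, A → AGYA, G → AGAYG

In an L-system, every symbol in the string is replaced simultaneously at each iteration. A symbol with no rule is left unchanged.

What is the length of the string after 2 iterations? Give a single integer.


Answer: 15

Derivation:
Step 0: length = 1
Step 1: length = 4
Step 2: length = 15


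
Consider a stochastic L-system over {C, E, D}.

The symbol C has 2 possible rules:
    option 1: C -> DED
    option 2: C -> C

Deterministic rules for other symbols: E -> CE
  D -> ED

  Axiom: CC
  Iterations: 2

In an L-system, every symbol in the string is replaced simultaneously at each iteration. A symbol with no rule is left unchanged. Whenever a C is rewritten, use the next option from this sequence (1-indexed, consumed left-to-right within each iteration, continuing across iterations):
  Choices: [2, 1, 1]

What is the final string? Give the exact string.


Step 0: CC
Step 1: CDED  (used choices [2, 1])
Step 2: DEDEDCEED  (used choices [1])

Answer: DEDEDCEED


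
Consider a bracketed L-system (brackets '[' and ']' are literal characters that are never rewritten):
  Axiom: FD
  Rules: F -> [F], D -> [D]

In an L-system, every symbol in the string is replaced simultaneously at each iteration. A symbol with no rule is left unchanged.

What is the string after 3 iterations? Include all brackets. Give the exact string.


Answer: [[[F]]][[[D]]]

Derivation:
Step 0: FD
Step 1: [F][D]
Step 2: [[F]][[D]]
Step 3: [[[F]]][[[D]]]


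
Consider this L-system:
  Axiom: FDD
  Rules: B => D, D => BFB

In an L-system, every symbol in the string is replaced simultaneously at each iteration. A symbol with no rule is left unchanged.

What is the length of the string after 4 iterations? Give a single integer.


Step 0: length = 3
Step 1: length = 7
Step 2: length = 7
Step 3: length = 15
Step 4: length = 15

Answer: 15


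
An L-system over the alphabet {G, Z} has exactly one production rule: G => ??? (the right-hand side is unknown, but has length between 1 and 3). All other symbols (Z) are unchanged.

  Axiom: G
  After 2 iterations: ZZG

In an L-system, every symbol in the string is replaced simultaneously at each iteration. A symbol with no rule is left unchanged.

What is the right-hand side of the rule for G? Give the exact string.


Answer: ZG

Derivation:
Trying G => ZG:
  Step 0: G
  Step 1: ZG
  Step 2: ZZG
Matches the given result.


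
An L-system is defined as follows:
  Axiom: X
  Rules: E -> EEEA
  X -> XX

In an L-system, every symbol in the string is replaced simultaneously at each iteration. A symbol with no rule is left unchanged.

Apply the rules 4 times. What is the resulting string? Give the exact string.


Step 0: X
Step 1: XX
Step 2: XXXX
Step 3: XXXXXXXX
Step 4: XXXXXXXXXXXXXXXX

Answer: XXXXXXXXXXXXXXXX


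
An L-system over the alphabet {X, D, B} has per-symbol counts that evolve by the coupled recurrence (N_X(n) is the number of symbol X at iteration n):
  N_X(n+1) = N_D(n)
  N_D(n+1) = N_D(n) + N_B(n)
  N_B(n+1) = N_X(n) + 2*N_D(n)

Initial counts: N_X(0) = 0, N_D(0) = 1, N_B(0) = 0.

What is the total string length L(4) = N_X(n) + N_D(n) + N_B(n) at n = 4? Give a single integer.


Step 0: N_X=0, N_D=1, N_B=0, L=1
Step 1: N_X=1, N_D=1, N_B=2, L=4
Step 2: N_X=1, N_D=3, N_B=3, L=7
Step 3: N_X=3, N_D=6, N_B=7, L=16
Step 4: N_X=6, N_D=13, N_B=15, L=34

Answer: 34


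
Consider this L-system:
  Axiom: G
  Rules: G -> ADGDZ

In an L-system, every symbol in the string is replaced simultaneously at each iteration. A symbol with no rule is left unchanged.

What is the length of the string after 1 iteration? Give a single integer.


Step 0: length = 1
Step 1: length = 5

Answer: 5


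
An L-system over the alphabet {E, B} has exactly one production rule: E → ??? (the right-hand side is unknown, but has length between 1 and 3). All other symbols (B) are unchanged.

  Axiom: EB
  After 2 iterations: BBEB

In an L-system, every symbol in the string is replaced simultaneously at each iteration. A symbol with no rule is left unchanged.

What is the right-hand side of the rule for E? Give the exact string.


Answer: BE

Derivation:
Trying E → BE:
  Step 0: EB
  Step 1: BEB
  Step 2: BBEB
Matches the given result.


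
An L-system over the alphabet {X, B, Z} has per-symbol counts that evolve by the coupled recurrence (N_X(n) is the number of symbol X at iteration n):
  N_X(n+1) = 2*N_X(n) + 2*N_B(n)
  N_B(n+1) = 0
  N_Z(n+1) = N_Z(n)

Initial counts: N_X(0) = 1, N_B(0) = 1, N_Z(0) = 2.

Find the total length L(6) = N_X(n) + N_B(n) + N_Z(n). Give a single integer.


Step 0: N_X=1, N_B=1, N_Z=2, L=4
Step 1: N_X=4, N_B=0, N_Z=2, L=6
Step 2: N_X=8, N_B=0, N_Z=2, L=10
Step 3: N_X=16, N_B=0, N_Z=2, L=18
Step 4: N_X=32, N_B=0, N_Z=2, L=34
Step 5: N_X=64, N_B=0, N_Z=2, L=66
Step 6: N_X=128, N_B=0, N_Z=2, L=130

Answer: 130


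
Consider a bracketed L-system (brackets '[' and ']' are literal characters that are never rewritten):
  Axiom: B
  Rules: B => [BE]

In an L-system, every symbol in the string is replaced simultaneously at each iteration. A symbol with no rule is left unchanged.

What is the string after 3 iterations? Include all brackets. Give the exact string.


Answer: [[[BE]E]E]

Derivation:
Step 0: B
Step 1: [BE]
Step 2: [[BE]E]
Step 3: [[[BE]E]E]


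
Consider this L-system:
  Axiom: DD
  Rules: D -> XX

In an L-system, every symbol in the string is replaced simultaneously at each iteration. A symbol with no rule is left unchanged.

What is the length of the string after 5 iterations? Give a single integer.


Step 0: length = 2
Step 1: length = 4
Step 2: length = 4
Step 3: length = 4
Step 4: length = 4
Step 5: length = 4

Answer: 4


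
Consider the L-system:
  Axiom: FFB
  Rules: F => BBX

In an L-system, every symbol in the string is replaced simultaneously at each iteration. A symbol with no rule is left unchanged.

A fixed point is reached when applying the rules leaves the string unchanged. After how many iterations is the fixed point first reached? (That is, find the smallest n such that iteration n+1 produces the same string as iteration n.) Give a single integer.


Answer: 1

Derivation:
Step 0: FFB
Step 1: BBXBBXB
Step 2: BBXBBXB  (unchanged — fixed point at step 1)


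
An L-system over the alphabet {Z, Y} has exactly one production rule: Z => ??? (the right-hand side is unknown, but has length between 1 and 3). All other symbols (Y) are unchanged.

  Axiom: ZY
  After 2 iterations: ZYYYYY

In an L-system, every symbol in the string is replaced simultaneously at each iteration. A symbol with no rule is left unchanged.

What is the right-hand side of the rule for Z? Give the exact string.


Trying Z => ZYY:
  Step 0: ZY
  Step 1: ZYYY
  Step 2: ZYYYYY
Matches the given result.

Answer: ZYY


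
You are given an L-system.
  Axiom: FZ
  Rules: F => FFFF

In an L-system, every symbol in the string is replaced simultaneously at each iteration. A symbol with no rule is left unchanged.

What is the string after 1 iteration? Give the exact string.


Step 0: FZ
Step 1: FFFFZ

Answer: FFFFZ


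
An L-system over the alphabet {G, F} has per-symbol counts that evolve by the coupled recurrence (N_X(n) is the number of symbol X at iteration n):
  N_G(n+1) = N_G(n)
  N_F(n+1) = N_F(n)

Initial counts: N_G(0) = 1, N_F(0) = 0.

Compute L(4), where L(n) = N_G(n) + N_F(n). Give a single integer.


Step 0: N_G=1, N_F=0, L=1
Step 1: N_G=1, N_F=0, L=1
Step 2: N_G=1, N_F=0, L=1
Step 3: N_G=1, N_F=0, L=1
Step 4: N_G=1, N_F=0, L=1

Answer: 1


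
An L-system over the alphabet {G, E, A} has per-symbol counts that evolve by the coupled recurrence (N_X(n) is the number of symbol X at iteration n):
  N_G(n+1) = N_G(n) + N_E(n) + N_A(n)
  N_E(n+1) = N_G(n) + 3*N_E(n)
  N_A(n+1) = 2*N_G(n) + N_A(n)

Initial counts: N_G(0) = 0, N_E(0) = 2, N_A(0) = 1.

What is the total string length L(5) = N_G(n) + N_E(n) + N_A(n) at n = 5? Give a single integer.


Answer: 1786

Derivation:
Step 0: N_G=0, N_E=2, N_A=1, L=3
Step 1: N_G=3, N_E=6, N_A=1, L=10
Step 2: N_G=10, N_E=21, N_A=7, L=38
Step 3: N_G=38, N_E=73, N_A=27, L=138
Step 4: N_G=138, N_E=257, N_A=103, L=498
Step 5: N_G=498, N_E=909, N_A=379, L=1786


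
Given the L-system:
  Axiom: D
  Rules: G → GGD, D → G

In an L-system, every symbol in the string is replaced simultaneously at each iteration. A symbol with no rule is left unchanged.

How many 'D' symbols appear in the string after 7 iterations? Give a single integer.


Answer: 70

Derivation:
Step 0: D  (1 'D')
Step 1: G  (0 'D')
Step 2: GGD  (1 'D')
Step 3: GGDGGDG  (2 'D')
Step 4: GGDGGDGGGDGGDGGGD  (5 'D')
Step 5: GGDGGDGGGDGGDGGGDGGDGGDGGGDGGDGGGDGGDGGDG  (12 'D')
Step 6: GGDGGDGGGDGGDGGGDGGDGGDGGGDGGDGGGDGGDGGDGGGDGGDGGGDGGDGGGDGGDGGDGGGDGGDGGGDGGDGGDGGGDGGDGGGDGGDGGGD  (29 'D')
Step 7: GGDGGDGGGDGGDGGGDGGDGGDGGGDGGDGGGDGGDGGDGGGDGGDGGGDGGDGGGDGGDGGDGGGDGGDGGGDGGDGGDGGGDGGDGGGDGGDGGGDGGDGGDGGGDGGDGGGDGGDGGDGGGDGGDGGGDGGDGGDGGGDGGDGGGDGGDGGGDGGDGGDGGGDGGDGGGDGGDGGDGGGDGGDGGGDGGDGGGDGGDGGDGGGDGGDGGGDGGDGGDGGGDGGDGGGDGGDGGDG  (70 'D')


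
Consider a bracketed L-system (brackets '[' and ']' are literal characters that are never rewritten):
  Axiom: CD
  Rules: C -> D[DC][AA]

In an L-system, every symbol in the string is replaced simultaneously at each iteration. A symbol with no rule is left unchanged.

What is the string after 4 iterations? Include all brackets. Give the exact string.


Step 0: CD
Step 1: D[DC][AA]D
Step 2: D[DD[DC][AA]][AA]D
Step 3: D[DD[DD[DC][AA]][AA]][AA]D
Step 4: D[DD[DD[DD[DC][AA]][AA]][AA]][AA]D

Answer: D[DD[DD[DD[DC][AA]][AA]][AA]][AA]D


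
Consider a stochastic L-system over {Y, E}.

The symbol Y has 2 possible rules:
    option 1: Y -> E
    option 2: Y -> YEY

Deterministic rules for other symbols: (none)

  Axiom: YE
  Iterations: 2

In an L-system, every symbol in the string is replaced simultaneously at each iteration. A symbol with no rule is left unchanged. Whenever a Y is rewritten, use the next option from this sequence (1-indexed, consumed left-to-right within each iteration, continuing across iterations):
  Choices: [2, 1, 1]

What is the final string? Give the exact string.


Step 0: YE
Step 1: YEYE  (used choices [2])
Step 2: EEEE  (used choices [1, 1])

Answer: EEEE


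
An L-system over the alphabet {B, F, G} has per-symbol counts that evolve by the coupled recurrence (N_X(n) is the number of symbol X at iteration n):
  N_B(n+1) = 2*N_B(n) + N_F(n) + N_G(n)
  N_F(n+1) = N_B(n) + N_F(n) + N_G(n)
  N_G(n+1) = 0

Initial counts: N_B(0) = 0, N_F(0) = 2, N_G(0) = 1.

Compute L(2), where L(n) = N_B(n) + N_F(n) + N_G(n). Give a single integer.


Step 0: N_B=0, N_F=2, N_G=1, L=3
Step 1: N_B=3, N_F=3, N_G=0, L=6
Step 2: N_B=9, N_F=6, N_G=0, L=15

Answer: 15


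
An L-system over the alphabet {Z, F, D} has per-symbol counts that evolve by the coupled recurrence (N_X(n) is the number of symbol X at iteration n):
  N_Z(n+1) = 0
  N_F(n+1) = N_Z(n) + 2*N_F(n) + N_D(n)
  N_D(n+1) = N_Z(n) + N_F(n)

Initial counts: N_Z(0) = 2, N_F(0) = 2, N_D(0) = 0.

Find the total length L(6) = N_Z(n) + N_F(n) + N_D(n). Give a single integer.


Answer: 758

Derivation:
Step 0: N_Z=2, N_F=2, N_D=0, L=4
Step 1: N_Z=0, N_F=6, N_D=4, L=10
Step 2: N_Z=0, N_F=16, N_D=6, L=22
Step 3: N_Z=0, N_F=38, N_D=16, L=54
Step 4: N_Z=0, N_F=92, N_D=38, L=130
Step 5: N_Z=0, N_F=222, N_D=92, L=314
Step 6: N_Z=0, N_F=536, N_D=222, L=758


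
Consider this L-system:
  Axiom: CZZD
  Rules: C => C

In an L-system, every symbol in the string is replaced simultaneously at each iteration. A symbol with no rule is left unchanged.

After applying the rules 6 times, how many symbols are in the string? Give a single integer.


Step 0: length = 4
Step 1: length = 4
Step 2: length = 4
Step 3: length = 4
Step 4: length = 4
Step 5: length = 4
Step 6: length = 4

Answer: 4


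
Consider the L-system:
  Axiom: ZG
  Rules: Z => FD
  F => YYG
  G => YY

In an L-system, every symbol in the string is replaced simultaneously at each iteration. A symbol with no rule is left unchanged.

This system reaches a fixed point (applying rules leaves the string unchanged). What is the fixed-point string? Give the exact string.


Answer: YYYYDYY

Derivation:
Step 0: ZG
Step 1: FDYY
Step 2: YYGDYY
Step 3: YYYYDYY
Step 4: YYYYDYY  (unchanged — fixed point at step 3)


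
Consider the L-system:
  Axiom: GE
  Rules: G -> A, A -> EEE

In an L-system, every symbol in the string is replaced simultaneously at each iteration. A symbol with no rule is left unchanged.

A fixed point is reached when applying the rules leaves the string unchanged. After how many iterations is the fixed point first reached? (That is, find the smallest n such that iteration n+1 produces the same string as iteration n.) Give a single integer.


Step 0: GE
Step 1: AE
Step 2: EEEE
Step 3: EEEE  (unchanged — fixed point at step 2)

Answer: 2


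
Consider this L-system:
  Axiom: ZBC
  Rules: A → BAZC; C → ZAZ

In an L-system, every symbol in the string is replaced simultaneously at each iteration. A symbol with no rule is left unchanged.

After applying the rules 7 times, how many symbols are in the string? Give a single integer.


Answer: 89

Derivation:
Step 0: length = 3
Step 1: length = 5
Step 2: length = 8
Step 3: length = 13
Step 4: length = 21
Step 5: length = 34
Step 6: length = 55
Step 7: length = 89


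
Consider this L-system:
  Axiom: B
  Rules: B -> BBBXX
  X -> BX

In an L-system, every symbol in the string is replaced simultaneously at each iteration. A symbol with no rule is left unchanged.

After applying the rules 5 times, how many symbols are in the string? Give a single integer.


Step 0: length = 1
Step 1: length = 5
Step 2: length = 19
Step 3: length = 71
Step 4: length = 265
Step 5: length = 989

Answer: 989


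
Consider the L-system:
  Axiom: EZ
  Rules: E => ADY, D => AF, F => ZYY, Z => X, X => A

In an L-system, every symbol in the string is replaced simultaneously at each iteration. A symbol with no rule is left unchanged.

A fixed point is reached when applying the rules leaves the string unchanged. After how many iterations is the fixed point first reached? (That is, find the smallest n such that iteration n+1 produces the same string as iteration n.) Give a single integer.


Answer: 5

Derivation:
Step 0: EZ
Step 1: ADYX
Step 2: AAFYA
Step 3: AAZYYYA
Step 4: AAXYYYA
Step 5: AAAYYYA
Step 6: AAAYYYA  (unchanged — fixed point at step 5)


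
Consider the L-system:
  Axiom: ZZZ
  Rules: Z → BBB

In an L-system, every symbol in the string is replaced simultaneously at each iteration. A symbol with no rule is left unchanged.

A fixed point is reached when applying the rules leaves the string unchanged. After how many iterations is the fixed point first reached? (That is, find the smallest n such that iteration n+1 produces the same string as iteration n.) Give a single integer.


Answer: 1

Derivation:
Step 0: ZZZ
Step 1: BBBBBBBBB
Step 2: BBBBBBBBB  (unchanged — fixed point at step 1)


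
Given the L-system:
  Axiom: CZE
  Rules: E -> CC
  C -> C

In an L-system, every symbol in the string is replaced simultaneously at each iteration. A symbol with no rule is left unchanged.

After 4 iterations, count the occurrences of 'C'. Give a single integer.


Step 0: CZE  (1 'C')
Step 1: CZCC  (3 'C')
Step 2: CZCC  (3 'C')
Step 3: CZCC  (3 'C')
Step 4: CZCC  (3 'C')

Answer: 3


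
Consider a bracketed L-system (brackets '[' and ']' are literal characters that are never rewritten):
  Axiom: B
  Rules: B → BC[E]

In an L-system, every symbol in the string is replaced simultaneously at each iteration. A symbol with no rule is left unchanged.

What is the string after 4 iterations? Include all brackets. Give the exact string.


Step 0: B
Step 1: BC[E]
Step 2: BC[E]C[E]
Step 3: BC[E]C[E]C[E]
Step 4: BC[E]C[E]C[E]C[E]

Answer: BC[E]C[E]C[E]C[E]


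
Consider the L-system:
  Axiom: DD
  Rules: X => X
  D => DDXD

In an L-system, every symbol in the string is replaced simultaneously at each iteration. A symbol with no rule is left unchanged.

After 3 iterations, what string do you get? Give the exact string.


Answer: DDXDDDXDXDDXDDDXDDDXDXDDXDXDDXDDDXDXDDXDDDXDDDXDXDDXDDDXDDDXDXDDXDXDDXDDDXDXDDXD

Derivation:
Step 0: DD
Step 1: DDXDDDXD
Step 2: DDXDDDXDXDDXDDDXDDDXDXDDXD
Step 3: DDXDDDXDXDDXDDDXDDDXDXDDXDXDDXDDDXDXDDXDDDXDDDXDXDDXDDDXDDDXDXDDXDXDDXDDDXDXDDXD


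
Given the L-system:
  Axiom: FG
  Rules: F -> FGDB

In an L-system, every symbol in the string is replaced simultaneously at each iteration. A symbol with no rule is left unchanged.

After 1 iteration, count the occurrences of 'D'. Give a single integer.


Step 0: FG  (0 'D')
Step 1: FGDBG  (1 'D')

Answer: 1


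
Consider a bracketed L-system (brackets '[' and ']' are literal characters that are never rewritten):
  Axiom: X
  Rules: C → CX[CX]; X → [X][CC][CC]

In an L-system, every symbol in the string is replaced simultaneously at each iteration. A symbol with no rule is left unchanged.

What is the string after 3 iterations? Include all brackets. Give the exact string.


Step 0: X
Step 1: [X][CC][CC]
Step 2: [[X][CC][CC]][CX[CX]CX[CX]][CX[CX]CX[CX]]
Step 3: [[[X][CC][CC]][CX[CX]CX[CX]][CX[CX]CX[CX]]][CX[CX][X][CC][CC][CX[CX][X][CC][CC]]CX[CX][X][CC][CC][CX[CX][X][CC][CC]]][CX[CX][X][CC][CC][CX[CX][X][CC][CC]]CX[CX][X][CC][CC][CX[CX][X][CC][CC]]]

Answer: [[[X][CC][CC]][CX[CX]CX[CX]][CX[CX]CX[CX]]][CX[CX][X][CC][CC][CX[CX][X][CC][CC]]CX[CX][X][CC][CC][CX[CX][X][CC][CC]]][CX[CX][X][CC][CC][CX[CX][X][CC][CC]]CX[CX][X][CC][CC][CX[CX][X][CC][CC]]]


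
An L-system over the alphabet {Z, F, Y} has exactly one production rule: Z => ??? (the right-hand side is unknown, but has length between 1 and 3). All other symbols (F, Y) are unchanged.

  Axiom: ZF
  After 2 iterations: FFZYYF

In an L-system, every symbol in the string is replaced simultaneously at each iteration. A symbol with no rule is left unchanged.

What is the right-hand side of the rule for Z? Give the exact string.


Trying Z => FZY:
  Step 0: ZF
  Step 1: FZYF
  Step 2: FFZYYF
Matches the given result.

Answer: FZY


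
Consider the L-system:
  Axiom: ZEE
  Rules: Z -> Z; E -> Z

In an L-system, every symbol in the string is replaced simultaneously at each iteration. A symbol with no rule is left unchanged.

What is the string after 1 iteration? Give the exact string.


Answer: ZZZ

Derivation:
Step 0: ZEE
Step 1: ZZZ


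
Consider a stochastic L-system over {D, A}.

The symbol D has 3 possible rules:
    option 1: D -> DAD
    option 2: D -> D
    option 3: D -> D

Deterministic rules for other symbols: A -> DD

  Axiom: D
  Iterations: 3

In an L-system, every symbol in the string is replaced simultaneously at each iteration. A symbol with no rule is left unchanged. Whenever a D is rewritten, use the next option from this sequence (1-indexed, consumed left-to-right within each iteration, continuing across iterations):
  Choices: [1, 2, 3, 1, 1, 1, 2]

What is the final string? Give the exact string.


Step 0: D
Step 1: DAD  (used choices [1])
Step 2: DDDD  (used choices [2, 3])
Step 3: DADDADDADD  (used choices [1, 1, 1, 2])

Answer: DADDADDADD


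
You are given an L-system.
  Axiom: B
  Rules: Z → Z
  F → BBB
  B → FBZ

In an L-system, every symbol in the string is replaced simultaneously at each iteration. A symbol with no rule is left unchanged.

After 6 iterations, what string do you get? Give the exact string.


Step 0: B
Step 1: FBZ
Step 2: BBBFBZZ
Step 3: FBZFBZFBZBBBFBZZZ
Step 4: BBBFBZZBBBFBZZBBBFBZZFBZFBZFBZBBBFBZZZZ
Step 5: FBZFBZFBZBBBFBZZZFBZFBZFBZBBBFBZZZFBZFBZFBZBBBFBZZZBBBFBZZBBBFBZZBBBFBZZFBZFBZFBZBBBFBZZZZZ
Step 6: BBBFBZZBBBFBZZBBBFBZZFBZFBZFBZBBBFBZZZZBBBFBZZBBBFBZZBBBFBZZFBZFBZFBZBBBFBZZZZBBBFBZZBBBFBZZBBBFBZZFBZFBZFBZBBBFBZZZZFBZFBZFBZBBBFBZZZFBZFBZFBZBBBFBZZZFBZFBZFBZBBBFBZZZBBBFBZZBBBFBZZBBBFBZZFBZFBZFBZBBBFBZZZZZZ

Answer: BBBFBZZBBBFBZZBBBFBZZFBZFBZFBZBBBFBZZZZBBBFBZZBBBFBZZBBBFBZZFBZFBZFBZBBBFBZZZZBBBFBZZBBBFBZZBBBFBZZFBZFBZFBZBBBFBZZZZFBZFBZFBZBBBFBZZZFBZFBZFBZBBBFBZZZFBZFBZFBZBBBFBZZZBBBFBZZBBBFBZZBBBFBZZFBZFBZFBZBBBFBZZZZZZ


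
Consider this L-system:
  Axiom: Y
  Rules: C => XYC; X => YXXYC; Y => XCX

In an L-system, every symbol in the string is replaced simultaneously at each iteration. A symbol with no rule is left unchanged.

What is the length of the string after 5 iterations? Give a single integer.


Step 0: length = 1
Step 1: length = 3
Step 2: length = 13
Step 3: length = 49
Step 4: length = 193
Step 5: length = 749

Answer: 749


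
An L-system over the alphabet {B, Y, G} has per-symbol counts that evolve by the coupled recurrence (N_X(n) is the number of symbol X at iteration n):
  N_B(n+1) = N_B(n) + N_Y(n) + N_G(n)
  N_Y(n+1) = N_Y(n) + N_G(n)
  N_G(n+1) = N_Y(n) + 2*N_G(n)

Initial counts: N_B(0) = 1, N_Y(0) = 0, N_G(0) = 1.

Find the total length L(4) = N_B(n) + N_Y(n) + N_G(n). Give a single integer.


Answer: 89

Derivation:
Step 0: N_B=1, N_Y=0, N_G=1, L=2
Step 1: N_B=2, N_Y=1, N_G=2, L=5
Step 2: N_B=5, N_Y=3, N_G=5, L=13
Step 3: N_B=13, N_Y=8, N_G=13, L=34
Step 4: N_B=34, N_Y=21, N_G=34, L=89


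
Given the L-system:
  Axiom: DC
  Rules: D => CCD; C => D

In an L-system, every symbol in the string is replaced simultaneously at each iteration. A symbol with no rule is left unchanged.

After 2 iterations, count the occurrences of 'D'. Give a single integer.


Answer: 4

Derivation:
Step 0: DC  (1 'D')
Step 1: CCDD  (2 'D')
Step 2: DDCCDCCD  (4 'D')


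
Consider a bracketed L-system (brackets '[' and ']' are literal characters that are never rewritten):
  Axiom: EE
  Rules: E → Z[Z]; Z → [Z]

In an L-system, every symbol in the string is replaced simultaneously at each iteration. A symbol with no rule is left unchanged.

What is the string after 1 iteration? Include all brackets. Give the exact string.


Answer: Z[Z]Z[Z]

Derivation:
Step 0: EE
Step 1: Z[Z]Z[Z]


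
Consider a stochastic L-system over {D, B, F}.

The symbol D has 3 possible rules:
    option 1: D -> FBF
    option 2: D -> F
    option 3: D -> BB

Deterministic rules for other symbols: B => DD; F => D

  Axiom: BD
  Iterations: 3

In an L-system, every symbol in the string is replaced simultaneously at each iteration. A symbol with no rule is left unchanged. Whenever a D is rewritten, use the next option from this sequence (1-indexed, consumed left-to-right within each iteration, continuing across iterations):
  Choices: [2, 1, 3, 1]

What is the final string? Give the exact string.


Answer: DDDDDDDDFBF

Derivation:
Step 0: BD
Step 1: DDF  (used choices [2])
Step 2: FBFBBD  (used choices [1, 3])
Step 3: DDDDDDDDFBF  (used choices [1])


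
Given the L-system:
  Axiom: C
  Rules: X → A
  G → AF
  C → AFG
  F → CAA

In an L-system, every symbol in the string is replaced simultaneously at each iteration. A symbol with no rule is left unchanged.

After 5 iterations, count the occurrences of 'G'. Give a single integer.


Answer: 1

Derivation:
Step 0: C  (0 'G')
Step 1: AFG  (1 'G')
Step 2: ACAAAF  (0 'G')
Step 3: AAFGAAACAA  (1 'G')
Step 4: AACAAAFAAAAFGAA  (1 'G')
Step 5: AAAFGAAACAAAAAACAAAFAA  (1 'G')


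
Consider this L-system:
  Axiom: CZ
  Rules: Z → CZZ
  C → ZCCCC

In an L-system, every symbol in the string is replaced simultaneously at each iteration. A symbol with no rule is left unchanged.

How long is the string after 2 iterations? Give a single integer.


Answer: 34

Derivation:
Step 0: length = 2
Step 1: length = 8
Step 2: length = 34
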